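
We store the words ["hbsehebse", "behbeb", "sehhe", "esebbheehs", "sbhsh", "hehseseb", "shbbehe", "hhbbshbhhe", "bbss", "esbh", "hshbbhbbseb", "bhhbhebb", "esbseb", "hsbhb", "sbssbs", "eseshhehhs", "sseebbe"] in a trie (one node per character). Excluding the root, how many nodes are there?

For each word, the new-node count is its length minus the longest prefix already in the trie:
  "hbsehebse" → 9 new (h, b, s, e, h, e, b, s, e)
  "behbeb" → 6 new (b, e, h, b, e, b)
  "sehhe" → 5 new (s, e, h, h, e)
  "esebbheehs" → 10 new (e, s, e, b, b, h, e, e, h, s)
  "sbhsh" → prefix "s" already present; 4 new (b, h, s, h)
  "hehseseb" → prefix "h" already present; 7 new (e, h, s, e, s, e, b)
  "shbbehe" → prefix "s" already present; 6 new (h, b, b, e, h, e)
  "hhbbshbhhe" → prefix "h" already present; 9 new (h, b, b, s, h, b, h, h, e)
  "bbss" → prefix "b" already present; 3 new (b, s, s)
  "esbh" → prefix "es" already present; 2 new (b, h)
  "hshbbhbbseb" → prefix "h" already present; 10 new (s, h, b, b, h, b, b, s, e, b)
  "bhhbhebb" → prefix "b" already present; 7 new (h, h, b, h, e, b, b)
  "esbseb" → prefix "esb" already present; 3 new (s, e, b)
  "hsbhb" → prefix "hs" already present; 3 new (b, h, b)
  "sbssbs" → prefix "sb" already present; 4 new (s, s, b, s)
  "eseshhehhs" → prefix "ese" already present; 7 new (s, h, h, e, h, h, s)
  "sseebbe" → prefix "s" already present; 6 new (s, e, e, b, b, e)
Total nodes = 9 + 6 + 5 + 10 + 4 + 7 + 6 + 9 + 3 + 2 + 10 + 7 + 3 + 3 + 4 + 7 + 6 = 101

101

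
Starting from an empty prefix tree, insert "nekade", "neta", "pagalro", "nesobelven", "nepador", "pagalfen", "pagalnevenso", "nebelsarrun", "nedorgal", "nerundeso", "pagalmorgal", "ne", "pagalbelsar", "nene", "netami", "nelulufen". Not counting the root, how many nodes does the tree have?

83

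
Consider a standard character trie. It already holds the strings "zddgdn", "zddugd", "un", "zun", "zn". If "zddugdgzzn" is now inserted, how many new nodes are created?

Walking "zddugdgzzn" from the root, the first 6 characters ("zddugd") follow existing edges; "g" is the first miss.
So 10 − 6 = 4 new nodes.

4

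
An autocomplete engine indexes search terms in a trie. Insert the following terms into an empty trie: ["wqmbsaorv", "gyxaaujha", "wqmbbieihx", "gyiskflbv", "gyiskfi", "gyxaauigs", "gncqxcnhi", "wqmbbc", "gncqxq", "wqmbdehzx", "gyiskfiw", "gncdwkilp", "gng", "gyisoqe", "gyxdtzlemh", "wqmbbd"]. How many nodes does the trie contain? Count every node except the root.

Count nodes per top-level branch (shared prefixes stored once):
  'g'-branch (gncdwkilp, gncqxcnhi, gncqxq, gng, gyiskfi, gyiskfiw, gyiskflbv, gyisoqe, gyxaauigs, gyxaaujha, gyxdtzlemh): 47 nodes
  'w'-branch (wqmbbc, wqmbbd, wqmbbieihx, wqmbdehzx, wqmbsaorv): 22 nodes
Sum: 69

69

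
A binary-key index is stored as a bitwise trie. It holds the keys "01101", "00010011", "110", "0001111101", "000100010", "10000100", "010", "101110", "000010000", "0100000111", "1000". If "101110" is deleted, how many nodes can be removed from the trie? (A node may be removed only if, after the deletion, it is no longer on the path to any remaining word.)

4

Walk "101110" from the leaf back toward the root, removing each node that no remaining word uses.
The suffix "1110" (4 nodes) is used only by "101110"; the node for "10" still has the child "0", so pruning stops there.
Nodes removed: 4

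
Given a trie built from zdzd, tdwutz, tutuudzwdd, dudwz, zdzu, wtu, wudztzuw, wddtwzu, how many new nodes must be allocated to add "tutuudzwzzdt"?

4

Walking "tutuudzwzzdt" from the root, the first 8 characters ("tutuudzw") follow existing edges; "z" is the first miss.
New nodes needed: |"tutuudzwzzdt"| − 8 = 12 − 8 = 4.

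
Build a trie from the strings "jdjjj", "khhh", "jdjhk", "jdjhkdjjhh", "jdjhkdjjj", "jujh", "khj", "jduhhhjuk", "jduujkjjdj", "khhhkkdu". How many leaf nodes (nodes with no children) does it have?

A leaf is a node with no children — equivalently, the end of a word that is not a proper prefix of any other stored word.
Those words: "jdjhkdjjhh", "jdjhkdjjj", "jdjjj", "jduhhhjuk", "jduujkjjdj", "jujh", "khhhkkdu", "khj"
Leaf count: 8

8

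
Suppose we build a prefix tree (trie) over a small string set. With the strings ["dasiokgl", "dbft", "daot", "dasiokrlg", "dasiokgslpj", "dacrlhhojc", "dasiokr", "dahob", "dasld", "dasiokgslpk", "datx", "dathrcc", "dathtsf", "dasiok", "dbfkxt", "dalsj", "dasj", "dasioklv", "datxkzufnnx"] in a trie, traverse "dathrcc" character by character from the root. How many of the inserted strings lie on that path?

1

Traverse "dathrcc" character by character; count nodes along the way that are marked as word ends.
Prefixes of the query that are stored words: "dathrcc"
Count: 1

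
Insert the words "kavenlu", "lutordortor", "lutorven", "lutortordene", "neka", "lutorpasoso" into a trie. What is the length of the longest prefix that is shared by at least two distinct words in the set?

5

Look for the deepest trie node that still has at least two words in its subtree.
e.g. "lutordortor" and "lutorpasoso" share the prefix "lutor" of length 5; no pair shares a longer one.
Longest shared-prefix length: 5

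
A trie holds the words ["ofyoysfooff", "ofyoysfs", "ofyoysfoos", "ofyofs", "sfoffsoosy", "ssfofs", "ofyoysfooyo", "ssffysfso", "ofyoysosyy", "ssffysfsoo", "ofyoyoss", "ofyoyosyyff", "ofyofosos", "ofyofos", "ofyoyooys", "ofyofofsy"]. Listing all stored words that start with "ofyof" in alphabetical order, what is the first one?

ofyofofsy

Words with prefix "ofyof", in lexicographic order: "ofyofofsy", "ofyofos", "ofyofosos", "ofyofs"
Position 1: ofyofofsy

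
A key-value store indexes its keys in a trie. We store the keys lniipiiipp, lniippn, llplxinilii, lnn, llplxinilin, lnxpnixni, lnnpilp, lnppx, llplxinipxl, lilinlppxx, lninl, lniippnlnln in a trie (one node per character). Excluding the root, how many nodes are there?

56

Trace insertions, counting only characters that open a new branch:
  "lniipiiipp" → 10 new (l, n, i, i, p, i, i, i, p, p)
  "lniippn" → prefix "lniip" already present; 2 new (p, n)
  "llplxinilii" → prefix "l" already present; 10 new (l, p, l, x, i, n, i, l, i, i)
  "lnn" → prefix "ln" already present; 1 new (n)
  "llplxinilin" → prefix "llplxinili" already present; 1 new (n)
  "lnxpnixni" → prefix "ln" already present; 7 new (x, p, n, i, x, n, i)
  "lnnpilp" → prefix "lnn" already present; 4 new (p, i, l, p)
  "lnppx" → prefix "ln" already present; 3 new (p, p, x)
  "llplxinipxl" → prefix "llplxini" already present; 3 new (p, x, l)
  "lilinlppxx" → prefix "l" already present; 9 new (i, l, i, n, l, p, p, x, x)
  "lninl" → prefix "lni" already present; 2 new (n, l)
  "lniippnlnln" → prefix "lniippn" already present; 4 new (l, n, l, n)
Total nodes = 10 + 2 + 10 + 1 + 1 + 7 + 4 + 3 + 3 + 9 + 2 + 4 = 56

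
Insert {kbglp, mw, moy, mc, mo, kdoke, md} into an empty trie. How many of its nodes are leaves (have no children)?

Leaves are exactly the stored words that no other stored word extends.
Those words: "kbglp", "kdoke", "mc", "md", "moy", "mw"
Leaf count: 6

6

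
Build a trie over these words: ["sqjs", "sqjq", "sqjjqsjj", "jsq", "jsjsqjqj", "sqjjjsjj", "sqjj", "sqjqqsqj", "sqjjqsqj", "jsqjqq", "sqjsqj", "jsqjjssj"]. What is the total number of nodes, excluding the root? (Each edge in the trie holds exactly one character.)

38

Count nodes per top-level branch (shared prefixes stored once):
  'j'-branch (jsjsqjqj, jsq, jsqjjssj, jsqjqq): 16 nodes
  's'-branch (sqjj, sqjjjsjj, sqjjqsjj, sqjjqsqj, sqjq, sqjqqsqj, sqjs, sqjsqj): 22 nodes
Sum: 38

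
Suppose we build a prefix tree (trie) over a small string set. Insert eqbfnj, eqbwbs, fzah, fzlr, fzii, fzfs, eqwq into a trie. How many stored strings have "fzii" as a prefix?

Filter for entries beginning with "fzii":
Matches: "fzii"
Count: 1

1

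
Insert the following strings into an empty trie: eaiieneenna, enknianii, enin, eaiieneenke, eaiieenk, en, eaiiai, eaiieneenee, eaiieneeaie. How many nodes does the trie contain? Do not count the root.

33

Trie structure (* marks end of a word):
(root)
└─ e
   ├─ a
   │  └─ i
   │     └─ i
   │        ├─ a
   │        │  └─ i *
   │        └─ e
   │           ├─ e
   │           │  └─ n
   │           │     └─ k *
   │           └─ n
   │              └─ e
   │                 └─ e
   │                    ├─ a
   │                    │  └─ i
   │                    │     └─ e *
   │                    └─ n
   │                       ├─ e
   │                       │  └─ e *
   │                       ├─ k
   │                       │  └─ e *
   │                       └─ n
   │                          └─ a *
   └─ n *
      ├─ i
      │  └─ n *
      └─ k
         └─ n
            └─ i
               └─ a
                  └─ n
                     └─ i
                        └─ i *
Counting every labelled node above: 33.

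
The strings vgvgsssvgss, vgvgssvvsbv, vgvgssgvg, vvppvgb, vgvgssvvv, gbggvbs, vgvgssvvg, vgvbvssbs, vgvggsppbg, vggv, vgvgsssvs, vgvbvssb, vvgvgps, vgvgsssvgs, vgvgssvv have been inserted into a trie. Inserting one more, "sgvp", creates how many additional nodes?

4

Nothing in the trie begins with "s"; the whole of "sgvp" is new.
4 − 0 = 4 new nodes.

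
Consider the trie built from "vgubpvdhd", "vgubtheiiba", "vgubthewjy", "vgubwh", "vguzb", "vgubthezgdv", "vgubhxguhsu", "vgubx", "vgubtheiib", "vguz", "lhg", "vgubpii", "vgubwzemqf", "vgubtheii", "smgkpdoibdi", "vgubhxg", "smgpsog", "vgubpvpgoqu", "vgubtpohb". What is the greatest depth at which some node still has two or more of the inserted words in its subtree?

Equivalently: take the maximum, over all pairs, of their longest common prefix length.
e.g. "vgubtheiib" and "vgubtheiiba" share the prefix "vgubtheiib" of length 10; no pair shares a longer one.
Longest shared-prefix length: 10

10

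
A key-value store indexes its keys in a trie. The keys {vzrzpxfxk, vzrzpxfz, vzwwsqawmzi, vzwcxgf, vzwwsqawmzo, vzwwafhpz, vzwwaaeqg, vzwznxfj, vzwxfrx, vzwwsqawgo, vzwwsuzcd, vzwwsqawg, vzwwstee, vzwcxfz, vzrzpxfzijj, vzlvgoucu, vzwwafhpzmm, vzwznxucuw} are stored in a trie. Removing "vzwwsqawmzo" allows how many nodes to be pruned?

A node on "vzwwsqawmzo"'s path can go only if nothing else ends at it or branches off below it.
The suffix "o" (1 node) is used only by "vzwwsqawmzo"; the node for "vzwwsqawmz" still has the child "i", so pruning stops there.
Nodes removed: 1

1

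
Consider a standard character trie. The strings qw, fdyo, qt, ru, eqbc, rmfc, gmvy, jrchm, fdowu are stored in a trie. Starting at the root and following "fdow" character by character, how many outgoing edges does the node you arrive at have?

1

The children of the "fdow" node are the distinct next characters among strings starting with "fdow".
Distinct next characters after "fdow": u.
That node has 1 child edge.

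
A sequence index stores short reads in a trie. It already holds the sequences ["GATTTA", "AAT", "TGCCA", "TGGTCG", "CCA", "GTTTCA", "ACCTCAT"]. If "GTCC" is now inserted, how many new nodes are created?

The longest prefix of "GTCC" already in the trie is "GT" (length 2).
New nodes needed: |"GTCC"| − 2 = 4 − 2 = 2.

2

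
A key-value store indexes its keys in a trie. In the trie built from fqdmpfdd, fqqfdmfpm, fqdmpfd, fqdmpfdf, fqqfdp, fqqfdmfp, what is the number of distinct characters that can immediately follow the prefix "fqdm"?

1

Follow the path "fqdm" to its node, then look at its outgoing edges.
Characters that immediately follow "fqdm" among the stored strings: {p}.
That node has 1 child edge.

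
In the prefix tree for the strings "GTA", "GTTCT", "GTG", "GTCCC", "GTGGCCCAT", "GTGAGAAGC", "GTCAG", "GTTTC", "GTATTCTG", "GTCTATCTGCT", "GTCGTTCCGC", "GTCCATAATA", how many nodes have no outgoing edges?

10

Leaves are exactly the stored words that no other stored word extends.
Those words: "GTATTCTG", "GTCAG", "GTCCATAATA", "GTCCC", "GTCGTTCCGC", "GTCTATCTGCT", "GTGAGAAGC", "GTGGCCCAT", "GTTCT", "GTTTC"
Leaf count: 10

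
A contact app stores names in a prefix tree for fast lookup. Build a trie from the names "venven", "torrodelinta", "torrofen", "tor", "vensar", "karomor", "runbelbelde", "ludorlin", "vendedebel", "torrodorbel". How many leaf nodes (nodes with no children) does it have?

Leaves are exactly the stored words that no other stored word extends.
Those words: "karomor", "ludorlin", "runbelbelde", "torrodelinta", "torrodorbel", "torrofen", "vendedebel", "vensar", "venven"
Leaf count: 9

9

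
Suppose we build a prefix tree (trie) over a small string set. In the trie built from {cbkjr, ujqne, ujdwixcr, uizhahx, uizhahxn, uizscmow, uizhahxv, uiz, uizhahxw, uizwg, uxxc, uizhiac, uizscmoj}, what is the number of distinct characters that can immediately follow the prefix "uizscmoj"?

Follow the path "uizscmoj" to its node, then look at its outgoing edges.
No stored string extends past "uizscmoj".
That node has 0 child edges.

0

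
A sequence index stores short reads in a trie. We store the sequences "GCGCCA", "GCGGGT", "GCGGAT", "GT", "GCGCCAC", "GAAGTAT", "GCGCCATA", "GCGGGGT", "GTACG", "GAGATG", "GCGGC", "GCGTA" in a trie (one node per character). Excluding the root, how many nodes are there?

33

Trie structure (* marks end of a word):
(root)
└─ G
   ├─ A
   │  ├─ A
   │  │  └─ G
   │  │     └─ T
   │  │        └─ A
   │  │           └─ T *
   │  └─ G
   │     └─ A
   │        └─ T
   │           └─ G *
   ├─ C
   │  └─ G
   │     ├─ C
   │     │  └─ C
   │     │     └─ A *
   │     │        ├─ C *
   │     │        └─ T
   │     │           └─ A *
   │     ├─ G
   │     │  ├─ A
   │     │  │  └─ T *
   │     │  ├─ C *
   │     │  └─ G
   │     │     ├─ G
   │     │     │  └─ T *
   │     │     └─ T *
   │     └─ T
   │        └─ A *
   └─ T *
      └─ A
         └─ C
            └─ G *
Counting every labelled node above: 33.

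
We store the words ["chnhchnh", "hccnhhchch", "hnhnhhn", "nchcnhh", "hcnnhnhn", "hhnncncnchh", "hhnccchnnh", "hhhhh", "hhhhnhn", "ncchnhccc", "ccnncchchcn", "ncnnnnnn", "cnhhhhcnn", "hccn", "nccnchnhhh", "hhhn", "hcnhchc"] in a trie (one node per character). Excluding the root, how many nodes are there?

103

Insert word by word; a character creates a node only if that edge doesn't already exist:
  "chnhchnh" → 8 new (c, h, n, h, c, h, n, h)
  "hccnhhchch" → 10 new (h, c, c, n, h, h, c, h, c, h)
  "hnhnhhn" → prefix "h" already present; 6 new (n, h, n, h, h, n)
  "nchcnhh" → 7 new (n, c, h, c, n, h, h)
  "hcnnhnhn" → prefix "hc" already present; 6 new (n, n, h, n, h, n)
  "hhnncncnchh" → prefix "h" already present; 10 new (h, n, n, c, n, c, n, c, h, h)
  "hhnccchnnh" → prefix "hhn" already present; 7 new (c, c, c, h, n, n, h)
  "hhhhh" → prefix "hh" already present; 3 new (h, h, h)
  "hhhhnhn" → prefix "hhhh" already present; 3 new (n, h, n)
  "ncchnhccc" → prefix "nc" already present; 7 new (c, h, n, h, c, c, c)
  "ccnncchchcn" → prefix "c" already present; 10 new (c, n, n, c, c, h, c, h, c, n)
  "ncnnnnnn" → prefix "nc" already present; 6 new (n, n, n, n, n, n)
  "cnhhhhcnn" → prefix "c" already present; 8 new (n, h, h, h, h, c, n, n)
  "hccn" → prefix "hccn" already present; 0 new (none)
  "nccnchnhhh" → prefix "ncc" already present; 7 new (n, c, h, n, h, h, h)
  "hhhn" → prefix "hhh" already present; 1 new (n)
  "hcnhchc" → prefix "hcn" already present; 4 new (h, c, h, c)
Total nodes = 8 + 10 + 6 + 7 + 6 + 10 + 7 + 3 + 3 + 7 + 10 + 6 + 8 + 0 + 7 + 1 + 4 = 103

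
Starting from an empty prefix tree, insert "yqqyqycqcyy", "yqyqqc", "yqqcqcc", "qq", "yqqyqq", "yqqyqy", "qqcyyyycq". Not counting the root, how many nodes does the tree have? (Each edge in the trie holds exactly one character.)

29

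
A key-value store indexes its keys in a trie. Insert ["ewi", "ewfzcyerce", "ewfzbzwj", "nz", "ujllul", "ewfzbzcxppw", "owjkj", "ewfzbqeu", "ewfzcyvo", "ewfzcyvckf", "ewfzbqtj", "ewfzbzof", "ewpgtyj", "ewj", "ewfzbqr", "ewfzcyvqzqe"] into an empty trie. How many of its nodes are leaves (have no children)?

A leaf is a node with no children — equivalently, the end of a word that is not a proper prefix of any other stored word.
Those words: "ewfzbqeu", "ewfzbqr", "ewfzbqtj", "ewfzbzcxppw", "ewfzbzof", "ewfzbzwj", "ewfzcyerce", "ewfzcyvckf", "ewfzcyvo", "ewfzcyvqzqe", "ewi", "ewj", "ewpgtyj", "nz", "owjkj", "ujllul"
Leaf count: 16

16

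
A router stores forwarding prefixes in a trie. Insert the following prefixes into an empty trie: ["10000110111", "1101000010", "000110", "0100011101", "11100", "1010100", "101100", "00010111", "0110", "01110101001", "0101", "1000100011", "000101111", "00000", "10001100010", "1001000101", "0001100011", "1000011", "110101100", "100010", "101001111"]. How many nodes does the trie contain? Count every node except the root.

Count nodes per top-level branch (shared prefixes stored once):
  '0'-branch (00000, 00010111, 000101111, 000110, 0001100011, 0100011101, 0101, 0110, 01110101001): 37 nodes
  '1'-branch (1000011, 10000110111, 100010, 1000100011, 10001100010, 1001000101, 101001111, 1010100, 101100, 1101000010, 110101100, 11100): 59 nodes
Sum: 96

96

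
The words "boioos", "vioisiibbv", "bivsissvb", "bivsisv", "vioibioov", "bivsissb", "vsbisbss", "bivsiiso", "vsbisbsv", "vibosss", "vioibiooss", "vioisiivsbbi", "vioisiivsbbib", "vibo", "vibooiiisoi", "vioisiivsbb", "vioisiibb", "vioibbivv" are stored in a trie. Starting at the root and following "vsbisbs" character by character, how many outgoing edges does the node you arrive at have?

2

The children of the "vsbisbs" node are the distinct next characters among strings starting with "vsbisbs".
Distinct next characters after "vsbisbs": s, v.
That node has 2 child edges.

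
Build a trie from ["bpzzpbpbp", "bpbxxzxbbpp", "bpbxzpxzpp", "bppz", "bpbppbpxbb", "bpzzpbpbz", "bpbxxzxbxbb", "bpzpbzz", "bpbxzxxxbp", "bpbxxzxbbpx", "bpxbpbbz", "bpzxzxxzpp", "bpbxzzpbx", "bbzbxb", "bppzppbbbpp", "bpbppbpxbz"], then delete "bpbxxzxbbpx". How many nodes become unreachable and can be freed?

1

After clearing the end-marker at "bpbxxzxbbpx", prune upward until reaching a node still needed by another word.
The suffix "x" (1 node) is used only by "bpbxxzxbbpx"; the node for "bpbxxzxbbp" still has the child "p", so pruning stops there.
Nodes removed: 1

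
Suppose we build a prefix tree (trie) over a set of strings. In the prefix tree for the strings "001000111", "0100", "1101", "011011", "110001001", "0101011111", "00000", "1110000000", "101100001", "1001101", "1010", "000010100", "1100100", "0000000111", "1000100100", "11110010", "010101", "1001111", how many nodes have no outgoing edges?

16

Leaves are exactly the stored words that no other stored word extends.
Those words: "0000000111", "000010100", "001000111", "0100", "0101011111", "011011", "1000100100", "1001101", "1001111", "1010", "101100001", "110001001", "1100100", "1101", "1110000000", "11110010"
Leaf count: 16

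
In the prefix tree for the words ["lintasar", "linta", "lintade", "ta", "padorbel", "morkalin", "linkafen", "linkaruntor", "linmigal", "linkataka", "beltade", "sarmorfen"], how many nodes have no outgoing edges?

11

A leaf is a node with no children — equivalently, the end of a word that is not a proper prefix of any other stored word.
Those words: "beltade", "linkafen", "linkaruntor", "linkataka", "linmigal", "lintade", "lintasar", "morkalin", "padorbel", "sarmorfen", "ta"
Leaf count: 11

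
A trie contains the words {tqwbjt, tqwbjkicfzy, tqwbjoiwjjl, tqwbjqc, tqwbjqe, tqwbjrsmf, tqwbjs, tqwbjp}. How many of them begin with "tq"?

8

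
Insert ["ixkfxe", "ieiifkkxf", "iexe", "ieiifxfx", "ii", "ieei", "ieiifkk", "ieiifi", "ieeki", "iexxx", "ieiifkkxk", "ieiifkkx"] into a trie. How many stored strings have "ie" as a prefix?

10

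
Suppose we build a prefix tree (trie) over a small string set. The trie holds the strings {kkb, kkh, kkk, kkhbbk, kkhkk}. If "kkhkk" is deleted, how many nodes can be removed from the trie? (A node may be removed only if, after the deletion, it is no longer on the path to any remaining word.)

2

A node on "kkhkk"'s path can go only if nothing else ends at it or branches off below it.
The suffix "kk" (2 nodes) is used only by "kkhkk"; the node for "kkh" still has the child "b", so pruning stops there.
Nodes removed: 2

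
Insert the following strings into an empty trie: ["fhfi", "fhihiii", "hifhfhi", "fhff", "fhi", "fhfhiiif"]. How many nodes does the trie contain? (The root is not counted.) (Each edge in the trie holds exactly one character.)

Insert word by word; a character creates a node only if that edge doesn't already exist:
  "fhfi" → 4 new (f, h, f, i)
  "fhihiii" → prefix "fh" already present; 5 new (i, h, i, i, i)
  "hifhfhi" → 7 new (h, i, f, h, f, h, i)
  "fhff" → prefix "fhf" already present; 1 new (f)
  "fhi" → prefix "fhi" already present; 0 new (none)
  "fhfhiiif" → prefix "fhf" already present; 5 new (h, i, i, i, f)
Total nodes = 4 + 5 + 7 + 1 + 0 + 5 = 22

22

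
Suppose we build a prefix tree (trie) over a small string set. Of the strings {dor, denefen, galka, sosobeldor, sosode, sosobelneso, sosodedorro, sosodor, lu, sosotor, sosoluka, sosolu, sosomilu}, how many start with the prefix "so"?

9

Traverse to the node for "so", then collect every word in that subtree.
Words under "so": sosobeldor, sosobelneso, sosode, sosodedorro, sosodor, sosolu, sosoluka, sosomilu, sosotor
Count: 9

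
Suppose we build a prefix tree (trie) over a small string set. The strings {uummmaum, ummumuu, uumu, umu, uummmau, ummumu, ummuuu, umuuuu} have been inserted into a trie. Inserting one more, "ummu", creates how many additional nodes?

"ummu" is already a full path in the trie; only an end-marker is added.
No new nodes are needed: 0.

0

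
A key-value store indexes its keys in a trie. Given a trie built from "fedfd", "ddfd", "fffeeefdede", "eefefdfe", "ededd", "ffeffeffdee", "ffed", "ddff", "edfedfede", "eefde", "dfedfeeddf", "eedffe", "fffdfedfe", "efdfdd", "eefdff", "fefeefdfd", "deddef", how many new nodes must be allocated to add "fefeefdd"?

1

"fefeefd" is already a path in the trie; the remaining "d" must be added.
New nodes needed: |"fefeefdd"| − 7 = 8 − 7 = 1.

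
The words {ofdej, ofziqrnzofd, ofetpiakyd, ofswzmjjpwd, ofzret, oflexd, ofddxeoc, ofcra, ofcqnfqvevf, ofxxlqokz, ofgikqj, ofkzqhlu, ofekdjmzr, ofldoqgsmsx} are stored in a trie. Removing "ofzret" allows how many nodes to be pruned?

Walk "ofzret" from the leaf back toward the root, removing each node that no remaining word uses.
The suffix "ret" (3 nodes) is used only by "ofzret"; the node for "ofz" still has the child "i", so pruning stops there.
Nodes removed: 3

3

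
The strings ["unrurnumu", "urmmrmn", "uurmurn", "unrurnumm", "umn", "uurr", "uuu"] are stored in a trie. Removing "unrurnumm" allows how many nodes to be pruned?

Walk "unrurnumm" from the leaf back toward the root, removing each node that no remaining word uses.
The suffix "m" (1 node) is used only by "unrurnumm"; the node for "unrurnum" still has the child "u", so pruning stops there.
Nodes removed: 1

1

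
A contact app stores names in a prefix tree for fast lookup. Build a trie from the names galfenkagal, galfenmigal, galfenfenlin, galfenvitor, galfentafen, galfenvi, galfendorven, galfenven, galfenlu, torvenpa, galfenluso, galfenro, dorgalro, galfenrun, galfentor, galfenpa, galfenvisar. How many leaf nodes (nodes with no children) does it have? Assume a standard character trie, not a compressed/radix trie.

15

Leaves are exactly the stored words that no other stored word extends.
Those words: "dorgalro", "galfendorven", "galfenfenlin", "galfenkagal", "galfenluso", "galfenmigal", "galfenpa", "galfenro", "galfenrun", "galfentafen", "galfentor", "galfenven", "galfenvisar", "galfenvitor", "torvenpa"
Leaf count: 15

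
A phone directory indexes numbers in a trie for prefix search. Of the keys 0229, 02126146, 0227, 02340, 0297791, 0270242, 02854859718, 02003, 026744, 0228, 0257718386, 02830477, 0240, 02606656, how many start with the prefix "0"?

14

Filter for entries beginning with "0":
Matches: "02003", "02126146", "0227", "0228", "0229", "02340", "0240", "0257718386", "02606656", "026744", "0270242", "02830477", "02854859718", "0297791"
Count: 14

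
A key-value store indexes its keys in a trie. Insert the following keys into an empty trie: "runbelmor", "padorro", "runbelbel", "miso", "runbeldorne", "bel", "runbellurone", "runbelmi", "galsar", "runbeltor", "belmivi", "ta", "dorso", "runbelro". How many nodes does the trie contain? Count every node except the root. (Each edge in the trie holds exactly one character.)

Insert word by word; a character creates a node only if that edge doesn't already exist:
  "runbelmor" → 9 new (r, u, n, b, e, l, m, o, r)
  "padorro" → 7 new (p, a, d, o, r, r, o)
  "runbelbel" → prefix "runbel" already present; 3 new (b, e, l)
  "miso" → 4 new (m, i, s, o)
  "runbeldorne" → prefix "runbel" already present; 5 new (d, o, r, n, e)
  "bel" → 3 new (b, e, l)
  "runbellurone" → prefix "runbel" already present; 6 new (l, u, r, o, n, e)
  "runbelmi" → prefix "runbelm" already present; 1 new (i)
  "galsar" → 6 new (g, a, l, s, a, r)
  "runbeltor" → prefix "runbel" already present; 3 new (t, o, r)
  "belmivi" → prefix "bel" already present; 4 new (m, i, v, i)
  "ta" → 2 new (t, a)
  "dorso" → 5 new (d, o, r, s, o)
  "runbelro" → prefix "runbel" already present; 2 new (r, o)
Total nodes = 9 + 7 + 3 + 4 + 5 + 3 + 6 + 1 + 6 + 3 + 4 + 2 + 5 + 2 = 60

60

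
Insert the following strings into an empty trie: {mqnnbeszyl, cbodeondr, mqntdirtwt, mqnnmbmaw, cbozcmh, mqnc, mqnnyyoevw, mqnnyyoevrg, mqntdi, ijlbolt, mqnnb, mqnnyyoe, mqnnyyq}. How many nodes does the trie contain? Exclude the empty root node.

52

Count nodes per top-level branch (shared prefixes stored once):
  'c'-branch (cbodeondr, cbozcmh): 13 nodes
  'i'-branch (ijlbolt): 7 nodes
  'm'-branch (mqnc, mqnnb, mqnnbeszyl, mqnnmbmaw, mqnnyyoe, mqnnyyoevrg, mqnnyyoevw, mqnnyyq, mqntdi, mqntdirtwt): 32 nodes
Sum: 52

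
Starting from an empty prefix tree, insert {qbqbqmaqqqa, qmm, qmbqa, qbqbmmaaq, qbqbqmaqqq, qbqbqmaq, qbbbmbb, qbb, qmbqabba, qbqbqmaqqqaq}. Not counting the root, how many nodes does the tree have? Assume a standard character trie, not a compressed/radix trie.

30

Count nodes per top-level branch (shared prefixes stored once):
  'q'-branch (qbb, qbbbmbb, qbqbmmaaq, qbqbqmaq, qbqbqmaqqq, qbqbqmaqqqa, qbqbqmaqqqaq, qmbqa, qmbqabba, qmm): 30 nodes
Sum: 30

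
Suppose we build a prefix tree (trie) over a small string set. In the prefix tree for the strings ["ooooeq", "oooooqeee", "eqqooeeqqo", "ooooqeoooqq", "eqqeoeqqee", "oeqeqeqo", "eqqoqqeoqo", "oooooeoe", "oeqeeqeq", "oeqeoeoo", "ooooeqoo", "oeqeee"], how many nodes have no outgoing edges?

11

A leaf is a node with no children — equivalently, the end of a word that is not a proper prefix of any other stored word.
Those words: "eqqeoeqqee", "eqqooeeqqo", "eqqoqqeoqo", "oeqeee", "oeqeeqeq", "oeqeoeoo", "oeqeqeqo", "ooooeqoo", "oooooeoe", "oooooqeee", "ooooqeoooqq"
Leaf count: 11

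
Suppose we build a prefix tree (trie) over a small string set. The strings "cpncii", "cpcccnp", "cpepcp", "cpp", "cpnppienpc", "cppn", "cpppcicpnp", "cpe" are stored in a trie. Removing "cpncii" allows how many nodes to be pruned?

A node on "cpncii"'s path can go only if nothing else ends at it or branches off below it.
The suffix "cii" (3 nodes) is used only by "cpncii"; the node for "cpn" still has the child "p", so pruning stops there.
Nodes removed: 3

3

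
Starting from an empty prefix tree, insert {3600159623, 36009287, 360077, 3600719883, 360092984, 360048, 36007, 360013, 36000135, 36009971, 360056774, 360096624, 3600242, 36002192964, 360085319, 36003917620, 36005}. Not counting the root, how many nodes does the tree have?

Trace insertions, counting only characters that open a new branch:
  "3600159623" → 10 new (3, 6, 0, 0, 1, 5, 9, 6, 2, 3)
  "36009287" → prefix "3600" already present; 4 new (9, 2, 8, 7)
  "360077" → prefix "3600" already present; 2 new (7, 7)
  "3600719883" → prefix "36007" already present; 5 new (1, 9, 8, 8, 3)
  "360092984" → prefix "360092" already present; 3 new (9, 8, 4)
  "360048" → prefix "3600" already present; 2 new (4, 8)
  "36007" → prefix "36007" already present; 0 new (none)
  "360013" → prefix "36001" already present; 1 new (3)
  "36000135" → prefix "3600" already present; 4 new (0, 1, 3, 5)
  "36009971" → prefix "36009" already present; 3 new (9, 7, 1)
  "360056774" → prefix "3600" already present; 5 new (5, 6, 7, 7, 4)
  "360096624" → prefix "36009" already present; 4 new (6, 6, 2, 4)
  "3600242" → prefix "3600" already present; 3 new (2, 4, 2)
  "36002192964" → prefix "36002" already present; 6 new (1, 9, 2, 9, 6, 4)
  "360085319" → prefix "3600" already present; 5 new (8, 5, 3, 1, 9)
  "36003917620" → prefix "3600" already present; 7 new (3, 9, 1, 7, 6, 2, 0)
  "36005" → prefix "36005" already present; 0 new (none)
Total nodes = 10 + 4 + 2 + 5 + 3 + 2 + 0 + 1 + 4 + 3 + 5 + 4 + 3 + 6 + 5 + 7 + 0 = 64

64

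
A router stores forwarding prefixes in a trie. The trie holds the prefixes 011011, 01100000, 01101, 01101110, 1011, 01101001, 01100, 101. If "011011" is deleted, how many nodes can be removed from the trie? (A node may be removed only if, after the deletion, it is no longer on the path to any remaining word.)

A node on "011011"'s path can go only if nothing else ends at it or branches off below it.
Every node on "011011" is still needed (e.g. by "01101110"), so nothing is freed.
Nodes removed: 0

0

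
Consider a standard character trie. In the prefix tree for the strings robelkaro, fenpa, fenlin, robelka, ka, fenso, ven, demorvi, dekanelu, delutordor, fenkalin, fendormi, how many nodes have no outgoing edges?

11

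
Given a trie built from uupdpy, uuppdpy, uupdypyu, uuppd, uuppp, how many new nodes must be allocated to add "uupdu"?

1

Walking "uupdu" from the root, the first 4 characters ("uupd") follow existing edges; "u" is the first miss.
New nodes needed: |"uupdu"| − 4 = 5 − 4 = 1.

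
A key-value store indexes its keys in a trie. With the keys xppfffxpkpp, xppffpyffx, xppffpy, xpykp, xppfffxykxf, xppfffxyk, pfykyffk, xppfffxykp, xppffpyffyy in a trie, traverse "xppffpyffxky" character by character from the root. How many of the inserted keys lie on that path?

2

Check each prefix of "xppffpyffxky" against the stored set — each match is an end-marker on the path.
Prefixes of the query that are stored words: "xppffpy", "xppffpyffx"
Count: 2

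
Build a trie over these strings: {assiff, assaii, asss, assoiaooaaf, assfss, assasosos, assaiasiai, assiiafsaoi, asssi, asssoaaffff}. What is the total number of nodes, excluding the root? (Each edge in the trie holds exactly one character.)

46

Trace insertions, counting only characters that open a new branch:
  "assiff" → 6 new (a, s, s, i, f, f)
  "assaii" → prefix "ass" already present; 3 new (a, i, i)
  "asss" → prefix "ass" already present; 1 new (s)
  "assoiaooaaf" → prefix "ass" already present; 8 new (o, i, a, o, o, a, a, f)
  "assfss" → prefix "ass" already present; 3 new (f, s, s)
  "assasosos" → prefix "assa" already present; 5 new (s, o, s, o, s)
  "assaiasiai" → prefix "assai" already present; 5 new (a, s, i, a, i)
  "assiiafsaoi" → prefix "assi" already present; 7 new (i, a, f, s, a, o, i)
  "asssi" → prefix "asss" already present; 1 new (i)
  "asssoaaffff" → prefix "asss" already present; 7 new (o, a, a, f, f, f, f)
Total nodes = 6 + 3 + 1 + 8 + 3 + 5 + 5 + 7 + 1 + 7 = 46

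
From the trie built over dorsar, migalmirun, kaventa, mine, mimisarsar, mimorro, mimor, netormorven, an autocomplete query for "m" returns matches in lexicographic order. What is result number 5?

mine

Filter for "m…" and sort: "migalmirun", "mimisarsar", "mimor", "mimorro", "mine"
Position 5: mine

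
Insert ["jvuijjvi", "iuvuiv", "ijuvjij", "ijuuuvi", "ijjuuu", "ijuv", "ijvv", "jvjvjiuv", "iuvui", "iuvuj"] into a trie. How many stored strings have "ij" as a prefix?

5

Walk to "ij"; the words in its subtree are exactly those with that prefix.
Matches: "ijjuuu", "ijuuuvi", "ijuv", "ijuvjij", "ijvv"
Count: 5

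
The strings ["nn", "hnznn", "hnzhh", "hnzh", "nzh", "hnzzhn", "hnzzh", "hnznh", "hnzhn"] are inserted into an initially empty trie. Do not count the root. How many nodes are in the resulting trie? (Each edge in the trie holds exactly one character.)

Count nodes per top-level branch (shared prefixes stored once):
  'h'-branch (hnzh, hnzhh, hnzhn, hnznh, hnznn, hnzzh, hnzzhn): 12 nodes
  'n'-branch (nn, nzh): 4 nodes
Sum: 16

16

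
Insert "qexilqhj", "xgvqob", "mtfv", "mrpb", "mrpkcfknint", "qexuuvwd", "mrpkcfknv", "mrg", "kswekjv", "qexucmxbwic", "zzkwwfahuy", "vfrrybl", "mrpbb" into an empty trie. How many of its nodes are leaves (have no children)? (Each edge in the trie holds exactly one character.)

Leaves are exactly the stored words that no other stored word extends.
Those words: "kswekjv", "mrg", "mrpbb", "mrpkcfknint", "mrpkcfknv", "mtfv", "qexilqhj", "qexucmxbwic", "qexuuvwd", "vfrrybl", "xgvqob", "zzkwwfahuy"
Leaf count: 12

12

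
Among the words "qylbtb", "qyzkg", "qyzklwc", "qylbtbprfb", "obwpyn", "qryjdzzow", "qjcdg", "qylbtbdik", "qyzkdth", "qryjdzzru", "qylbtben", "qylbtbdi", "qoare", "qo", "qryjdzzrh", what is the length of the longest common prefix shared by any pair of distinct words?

8

The deepest shared node is where two words last agree before diverging.
"qryjdzzrh" and "qryjdzzru" agree on "qryjdzzr" (8 characters) before diverging; nothing deeper is shared.
Longest shared-prefix length: 8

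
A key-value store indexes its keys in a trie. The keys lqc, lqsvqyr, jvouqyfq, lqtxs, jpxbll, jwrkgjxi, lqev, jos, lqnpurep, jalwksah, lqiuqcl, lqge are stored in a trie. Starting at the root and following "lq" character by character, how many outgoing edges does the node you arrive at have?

Follow the path "lq" to its node, then look at its outgoing edges.
Distinct next characters after "lq": c, e, g, i, n, s, t.
That node has 7 child edges.

7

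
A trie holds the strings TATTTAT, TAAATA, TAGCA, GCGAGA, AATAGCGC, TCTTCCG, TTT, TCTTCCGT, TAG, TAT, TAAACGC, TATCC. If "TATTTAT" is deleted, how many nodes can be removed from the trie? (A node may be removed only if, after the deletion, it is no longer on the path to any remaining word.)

4

Walk "TATTTAT" from the leaf back toward the root, removing each node that no remaining word uses.
The suffix "TTAT" (4 nodes) is used only by "TATTTAT"; the node for "TAT" still has the child "C", so pruning stops there.
Nodes removed: 4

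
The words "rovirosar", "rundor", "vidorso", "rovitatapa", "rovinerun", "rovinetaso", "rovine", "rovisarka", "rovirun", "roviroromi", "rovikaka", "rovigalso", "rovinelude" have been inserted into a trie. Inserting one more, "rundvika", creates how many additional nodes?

"rund" is already a path in the trie; the remaining "vika" must be added.
Each of the 4 remaining characters creates one node.

4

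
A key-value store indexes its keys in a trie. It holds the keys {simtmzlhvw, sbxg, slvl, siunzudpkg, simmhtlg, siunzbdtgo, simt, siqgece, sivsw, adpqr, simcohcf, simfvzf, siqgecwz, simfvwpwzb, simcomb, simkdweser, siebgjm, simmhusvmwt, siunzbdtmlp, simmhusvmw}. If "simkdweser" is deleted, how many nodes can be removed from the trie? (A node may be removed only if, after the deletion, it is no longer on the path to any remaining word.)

Walk "simkdweser" from the leaf back toward the root, removing each node that no remaining word uses.
The suffix "kdweser" (7 nodes) is used only by "simkdweser"; the node for "sim" still has the child "t", so pruning stops there.
Nodes removed: 7

7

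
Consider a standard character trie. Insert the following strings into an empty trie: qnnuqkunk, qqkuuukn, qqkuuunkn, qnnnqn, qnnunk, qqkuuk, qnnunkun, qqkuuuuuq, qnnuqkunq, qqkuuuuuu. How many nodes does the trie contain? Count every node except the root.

Trie structure (* marks end of a word):
(root)
└─ q
   ├─ n
   │  └─ n
   │     ├─ n
   │     │  └─ q
   │     │     └─ n *
   │     └─ u
   │        ├─ n
   │        │  └─ k *
   │        │     └─ u
   │        │        └─ n *
   │        └─ q
   │           └─ k
   │              └─ u
   │                 └─ n
   │                    ├─ k *
   │                    └─ q *
   └─ q
      └─ k
         └─ u
            └─ u
               ├─ k *
               └─ u
                  ├─ k
                  │  └─ n *
                  ├─ n
                  │  └─ k
                  │     └─ n *
                  └─ u
                     └─ u
                        ├─ q *
                        └─ u *
Counting every labelled node above: 32.

32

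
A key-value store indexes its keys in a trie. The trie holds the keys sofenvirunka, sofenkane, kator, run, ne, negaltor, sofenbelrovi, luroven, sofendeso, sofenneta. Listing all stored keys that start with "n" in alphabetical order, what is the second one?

negaltor

Words with prefix "n", in lexicographic order: "ne", "negaltor"
Position 2: negaltor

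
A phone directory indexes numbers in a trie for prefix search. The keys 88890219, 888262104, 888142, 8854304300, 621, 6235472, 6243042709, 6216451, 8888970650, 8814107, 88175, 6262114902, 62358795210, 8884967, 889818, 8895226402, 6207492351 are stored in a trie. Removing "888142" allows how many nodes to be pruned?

Walk "888142" from the leaf back toward the root, removing each node that no remaining word uses.
The suffix "142" (3 nodes) is used only by "888142"; the node for "888" still has the child "9", so pruning stops there.
Nodes removed: 3

3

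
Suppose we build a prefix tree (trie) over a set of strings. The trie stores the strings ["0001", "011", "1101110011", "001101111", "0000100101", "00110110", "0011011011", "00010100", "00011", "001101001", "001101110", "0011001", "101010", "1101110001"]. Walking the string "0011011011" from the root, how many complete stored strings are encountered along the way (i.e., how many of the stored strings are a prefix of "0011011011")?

2

Check each prefix of "0011011011" against the stored set — each match is an end-marker on the path.
Prefixes of the query that are stored words: "00110110", "0011011011"
Count: 2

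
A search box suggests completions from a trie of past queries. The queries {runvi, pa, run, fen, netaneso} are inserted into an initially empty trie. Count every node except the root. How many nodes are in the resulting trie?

For each word, the new-node count is its length minus the longest prefix already in the trie:
  "runvi" → 5 new (r, u, n, v, i)
  "pa" → 2 new (p, a)
  "run" → prefix "run" already present; 0 new (none)
  "fen" → 3 new (f, e, n)
  "netaneso" → 8 new (n, e, t, a, n, e, s, o)
Total nodes = 5 + 2 + 0 + 3 + 8 = 18

18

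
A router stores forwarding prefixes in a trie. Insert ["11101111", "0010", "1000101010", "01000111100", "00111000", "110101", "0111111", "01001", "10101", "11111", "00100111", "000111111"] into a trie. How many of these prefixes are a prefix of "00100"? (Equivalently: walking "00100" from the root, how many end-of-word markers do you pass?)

1

Walk "00100" from the root; an end-of-word marker is hit whenever a stored word is a prefix of "00100".
Prefixes of the query that are stored words: "0010"
Count: 1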